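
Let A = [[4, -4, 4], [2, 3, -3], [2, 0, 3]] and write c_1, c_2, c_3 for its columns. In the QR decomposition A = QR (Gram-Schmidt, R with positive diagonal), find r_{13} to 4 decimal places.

r_{13} = 3.2660

q_1 = c_1/‖c_1‖ = (4, 2, 2)/4.8990 = (0.8165, 0.4082, 0.4082).
r_{13} = q_1·c_3 = 3.2660.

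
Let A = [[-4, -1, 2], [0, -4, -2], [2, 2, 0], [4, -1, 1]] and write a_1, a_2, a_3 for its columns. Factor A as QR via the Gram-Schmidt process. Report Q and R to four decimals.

Q = [[-0.6667, -0.1197, 0.6329], [0.0000, -0.8615, -0.3693], [0.3333, 0.3829, -0.0846], [0.6667, -0.3111, 0.6752]], R = [[6.0000, 0.6667, -0.6667], [0.0000, 4.6428, 1.1727], [0.0000, 0.0000, 2.6796]]

q_1 = a_1/‖a_1‖ = (-4, 0, 2, 4)/6.0000 = (-0.6667, 0.0000, 0.3333, 0.6667).
r_{12} = q_1·a_2 = 0.6667.
u_2 = a_2 − 0.6667·q_1 = (-0.5556, -4.0000, 1.7778, -1.4444).
‖u_2‖ = 4.6428, so q_2 = (-0.1197, -0.8615, 0.3829, -0.3111).
r_{13} = q_1·a_3 = -0.6667; r_{23} = q_2·a_3 = 1.1727.
u_3 = a_3 + 0.6667·q_1 − 1.1727·q_2 = (1.6959, -0.9897, -0.2268, 1.8093).
‖u_3‖ = 2.6796, so q_3 = (0.6329, -0.3693, -0.0846, 0.6752).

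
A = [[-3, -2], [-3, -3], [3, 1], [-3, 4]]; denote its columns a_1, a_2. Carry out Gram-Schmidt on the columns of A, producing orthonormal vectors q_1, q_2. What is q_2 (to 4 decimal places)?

a_1 = (-3, -3, 3, -3); ‖a_1‖ = 6.0000, so q_1 = (-0.5000, -0.5000, 0.5000, -0.5000).
q_1·a_2 = (-0.5000)·(-2) + (-0.5000)·(-3) + 0.5000·1 + (-0.5000)·4 = 1.0000.
u_2 = a_2 − 1.0000·q_1 = (-1.5000, -2.5000, 0.5000, 4.5000).
‖u_2‖ = 5.3852, so q_2 = (-0.2785, -0.4642, 0.0928, 0.8356).

q_2 = (-0.2785, -0.4642, 0.0928, 0.8356)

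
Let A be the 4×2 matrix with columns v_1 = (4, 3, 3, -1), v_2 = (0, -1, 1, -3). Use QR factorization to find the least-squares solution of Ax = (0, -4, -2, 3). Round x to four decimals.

x = (-0.5585, -0.4840)

e_1 = v_1/‖v_1‖ = (4, 3, 3, -1)/5.9161 = (0.6761, 0.5071, 0.5071, -0.1690).
r_{12} = e_1·v_2 = 0.5071.
u_2 = v_2 − 0.5071·e_1 = (-0.3429, -1.2571, 0.7429, -2.9143).
‖u_2‖ = 3.2776, so e_2 = (-0.1046, -0.3836, 0.2266, -0.8891).
Qᵀb = (-3.5496, -1.5865).
Back-substitute: x_2 = -1.5865/3.2776 = -0.4840.
x_1 = (-3.5496 − 0.5071·(-0.4840))/5.9161 = -0.5585.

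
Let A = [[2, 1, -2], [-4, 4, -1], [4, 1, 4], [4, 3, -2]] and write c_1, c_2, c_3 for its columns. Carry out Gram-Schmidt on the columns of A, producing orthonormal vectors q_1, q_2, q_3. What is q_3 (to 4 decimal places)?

q_3 = (-0.4393, 0.1948, 0.7917, -0.3772)

c_1 = (2, -4, 4, 4); ‖c_1‖ = 7.2111, so q_1 = (0.2774, -0.5547, 0.5547, 0.5547).
q_1·c_2 = 0.2774·1 + (-0.5547)·4 + 0.5547·1 + 0.5547·3 = 0.2774.
u_2 = c_2 − 0.2774·q_1 = (0.9231, 4.1538, 0.8462, 2.8462).
‖u_2‖ = 5.1887, so q_2 = (0.1779, 0.8005, 0.1631, 0.5485).
q_1·c_3 = 0.2774·(-2) + (-0.5547)·(-1) + 0.5547·4 + 0.5547·(-2) = 1.1094; q_2·c_3 = 0.1779·(-2) + 0.8005·(-1) + 0.1631·4 + 0.5485·(-2) = -1.6011.
u_3 = c_3 − 1.1094·q_1 + 1.6011·q_2 = (-2.0229, 0.8971, 3.6457, -1.7371).
‖u_3‖ = 4.6050, so q_3 = (-0.4393, 0.1948, 0.7917, -0.3772).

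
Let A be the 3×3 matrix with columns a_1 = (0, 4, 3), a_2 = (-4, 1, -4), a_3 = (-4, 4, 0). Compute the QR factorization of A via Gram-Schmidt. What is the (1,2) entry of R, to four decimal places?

r_{12} = -1.6000

a_1 = (0, 4, 3); ‖a_1‖ = 5.0000, so q_1 = (0.0000, 0.8000, 0.6000).
r_{12} = q_1·a_2 = -1.6000.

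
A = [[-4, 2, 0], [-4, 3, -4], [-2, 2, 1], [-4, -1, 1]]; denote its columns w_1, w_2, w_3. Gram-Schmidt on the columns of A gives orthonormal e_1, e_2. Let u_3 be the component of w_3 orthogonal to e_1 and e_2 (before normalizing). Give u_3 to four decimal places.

u_3 = (1.0896, -2.2164, 2.2388, 0.0075)

e_1 = w_1/‖w_1‖ = (-4, -4, -2, -4)/7.2111 = (-0.5547, -0.5547, -0.2774, -0.5547).
r_{12} = e_1·w_2 = -2.7735.
u_2 = w_2 + 2.7735·e_1 = (0.4615, 1.4615, 1.2308, -2.5385).
‖u_2‖ = 3.2106, so e_2 = (0.1438, 0.4552, 0.3834, -0.7907).
r_{13} = e_1·w_3 = 1.3868; r_{23} = e_2·w_3 = -2.2282.
u_3 = w_3 − 1.3868·e_1 + 2.2282·e_2 = (1.0896, -2.2164, 2.2388, 0.0075).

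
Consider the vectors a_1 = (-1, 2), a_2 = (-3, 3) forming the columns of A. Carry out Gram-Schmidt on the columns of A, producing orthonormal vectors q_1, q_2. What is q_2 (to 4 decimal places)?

a_1 = (-1, 2); ‖a_1‖ = 2.2361, so q_1 = (-0.4472, 0.8944).
q_1·a_2 = (-0.4472)·(-3) + 0.8944·3 = 4.0249.
u_2 = a_2 − 4.0249·q_1 = (-1.2000, -0.6000).
‖u_2‖ = 1.3416, so q_2 = (-0.8944, -0.4472).

q_2 = (-0.8944, -0.4472)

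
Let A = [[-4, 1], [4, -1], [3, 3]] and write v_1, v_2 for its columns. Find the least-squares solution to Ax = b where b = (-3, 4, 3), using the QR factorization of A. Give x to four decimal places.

e_1 = v_1/‖v_1‖ = (-4, 4, 3)/6.4031 = (-0.6247, 0.6247, 0.4685).
r_{12} = e_1·v_2 = 0.1562.
u_2 = v_2 − 0.1562·e_1 = (1.0976, -1.0976, 2.9268).
‖u_2‖ = 3.3129, so e_2 = (0.3313, -0.3313, 0.8835).
Qᵀb = (5.7784, 0.3313).
Back-substitute: x_2 = 0.3313/3.3129 = 0.1000.
x_1 = (5.7784 − 0.1562·0.1000)/6.4031 = 0.9000.

x = (0.9000, 0.1000)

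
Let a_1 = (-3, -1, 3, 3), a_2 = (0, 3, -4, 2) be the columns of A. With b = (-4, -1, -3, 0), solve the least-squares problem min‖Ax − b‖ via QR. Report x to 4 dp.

a_1 = (-3, -1, 3, 3); ‖a_1‖ = 5.2915, so e_1 = (-0.5669, -0.1890, 0.5669, 0.5669).
e_1·a_2 = (-0.5669)·0 + (-0.1890)·3 + 0.5669·(-4) + 0.5669·2 = -1.7008.
u_2 = a_2 + 1.7008·e_1 = (-0.9643, 2.6786, -3.0357, 2.9643).
‖u_2‖ = 5.1095, so e_2 = (-0.1887, 0.5242, -0.5941, 0.5802).
Qᵀb = (0.7559, 2.0131).
Back-substitute: x_2 = 2.0131/5.1095 = 0.3940.
x_1 = (0.7559 + 1.7008·0.3940)/5.2915 = 0.2695.

x = (0.2695, 0.3940)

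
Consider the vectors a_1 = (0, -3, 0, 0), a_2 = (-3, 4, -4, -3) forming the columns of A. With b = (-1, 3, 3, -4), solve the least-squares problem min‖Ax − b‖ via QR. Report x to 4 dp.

q_1 = a_1/‖a_1‖ = (0, -3, 0, 0)/3.0000 = (0.0000, -1.0000, 0.0000, 0.0000).
r_{12} = q_1·a_2 = -4.0000.
u_2 = a_2 + 4.0000·q_1 = (-3.0000, 0.0000, -4.0000, -3.0000).
‖u_2‖ = 5.8310, so q_2 = (-0.5145, 0.0000, -0.6860, -0.5145).
Qᵀb = (-3.0000, 0.5145).
Back-substitute: x_2 = 0.5145/5.8310 = 0.0882.
x_1 = (-3.0000 + 4.0000·0.0882)/3.0000 = -0.8824.

x = (-0.8824, 0.0882)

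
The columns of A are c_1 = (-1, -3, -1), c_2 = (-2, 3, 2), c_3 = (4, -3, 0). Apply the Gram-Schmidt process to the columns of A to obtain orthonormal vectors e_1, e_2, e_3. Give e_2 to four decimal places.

e_1 = c_1/‖c_1‖ = (-1, -3, -1)/3.3166 = (-0.3015, -0.9045, -0.3015).
r_{12} = e_1·c_2 = -2.7136.
u_2 = c_2 + 2.7136·e_1 = (-2.8182, 0.5455, 1.1818).
‖u_2‖ = 3.1042, so e_2 = (-0.9078, 0.1757, 0.3807).

e_2 = (-0.9078, 0.1757, 0.3807)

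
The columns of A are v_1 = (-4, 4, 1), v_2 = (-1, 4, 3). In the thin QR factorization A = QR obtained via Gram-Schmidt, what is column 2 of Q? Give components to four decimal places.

v_1 = (-4, 4, 1); ‖v_1‖ = 5.7446, so e_1 = (-0.6963, 0.6963, 0.1741).
e_1·v_2 = (-0.6963)·(-1) + 0.6963·4 + 0.1741·3 = 4.0038.
u_2 = v_2 − 4.0038·e_1 = (1.7879, 1.2121, 2.3030).
‖u_2‖ = 3.1575, so e_2 = (0.5662, 0.3839, 0.7294).

e_2 = (0.5662, 0.3839, 0.7294)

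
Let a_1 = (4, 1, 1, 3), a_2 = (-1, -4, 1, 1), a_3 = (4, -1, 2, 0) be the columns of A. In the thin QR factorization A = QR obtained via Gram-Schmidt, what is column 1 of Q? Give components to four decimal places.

a_1 = (4, 1, 1, 3); ‖a_1‖ = 5.1962, so e_1 = (0.7698, 0.1925, 0.1925, 0.5774).

e_1 = (0.7698, 0.1925, 0.1925, 0.5774)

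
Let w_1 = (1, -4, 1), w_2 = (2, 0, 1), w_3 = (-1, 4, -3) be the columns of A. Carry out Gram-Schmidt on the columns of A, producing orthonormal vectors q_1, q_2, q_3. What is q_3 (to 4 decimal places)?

w_1 = (1, -4, 1); ‖w_1‖ = 4.2426, so q_1 = (0.2357, -0.9428, 0.2357).
q_1·w_2 = 0.2357·2 + (-0.9428)·0 + 0.2357·1 = 0.7071.
u_2 = w_2 − 0.7071·q_1 = (1.8333, 0.6667, 0.8333).
‖u_2‖ = 2.1213, so q_2 = (0.8642, 0.3143, 0.3928).
q_1·w_3 = 0.2357·(-1) + (-0.9428)·4 + 0.2357·(-3) = -4.7140; q_2·w_3 = 0.8642·(-1) + 0.3143·4 + 0.3928·(-3) = -0.7857.
u_3 = w_3 + 4.7140·q_1 + 0.7857·q_2 = (0.7901, -0.1975, -1.5802).
‖u_3‖ = 1.7778, so q_3 = (0.4444, -0.1111, -0.8889).

q_3 = (0.4444, -0.1111, -0.8889)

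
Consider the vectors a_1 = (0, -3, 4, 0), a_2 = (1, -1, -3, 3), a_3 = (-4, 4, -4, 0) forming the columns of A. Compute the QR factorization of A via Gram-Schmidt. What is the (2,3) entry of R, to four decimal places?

r_{23} = -1.4851

a_1 = (0, -3, 4, 0); ‖a_1‖ = 5.0000, so q_1 = (0.0000, -0.6000, 0.8000, 0.0000).
q_1·a_2 = 0.0000·1 + (-0.6000)·(-1) + 0.8000·(-3) + 0.0000·3 = -1.8000.
u_2 = a_2 + 1.8000·q_1 = (1.0000, -2.0800, -1.5600, 3.0000).
‖u_2‖ = 4.0939, so q_2 = (0.2443, -0.5081, -0.3811, 0.7328).
r_{23} = q_2·a_3 = -1.4851.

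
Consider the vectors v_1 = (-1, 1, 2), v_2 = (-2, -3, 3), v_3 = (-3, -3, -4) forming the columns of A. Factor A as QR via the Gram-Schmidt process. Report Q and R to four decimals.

e_1 = v_1/‖v_1‖ = (-1, 1, 2)/2.4495 = (-0.4082, 0.4082, 0.8165).
r_{12} = e_1·v_2 = 2.0412.
u_2 = v_2 − 2.0412·e_1 = (-1.1667, -3.8333, 1.3333).
‖u_2‖ = 4.2230, so e_2 = (-0.2763, -0.9077, 0.3157).
r_{13} = e_1·v_3 = -3.2660; r_{23} = e_2·v_3 = 2.2891.
u_3 = v_3 + 3.2660·e_1 − 2.2891·e_2 = (-3.7009, 0.4112, -2.0561).
‖u_3‖ = 4.2536, so e_3 = (-0.8701, 0.0967, -0.4834).

Q = [[-0.4082, -0.2763, -0.8701], [0.4082, -0.9077, 0.0967], [0.8165, 0.3157, -0.4834]], R = [[2.4495, 2.0412, -3.2660], [0.0000, 4.2230, 2.2891], [0.0000, 0.0000, 4.2536]]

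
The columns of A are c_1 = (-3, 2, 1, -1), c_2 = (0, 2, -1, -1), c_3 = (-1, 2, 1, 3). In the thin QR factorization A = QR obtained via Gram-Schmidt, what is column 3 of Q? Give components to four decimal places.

q_3 = (0.0600, 0.4802, 0.0900, 0.8704)

q_1 = c_1/‖c_1‖ = (-3, 2, 1, -1)/3.8730 = (-0.7746, 0.5164, 0.2582, -0.2582).
r_{12} = q_1·c_2 = 1.0328.
u_2 = c_2 − 1.0328·q_1 = (0.8000, 1.4667, -1.2667, -0.7333).
‖u_2‖ = 2.2211, so q_2 = (0.3602, 0.6603, -0.5703, -0.3302).
r_{13} = q_1·c_3 = 1.2910; r_{23} = q_2·c_3 = -0.6003.
u_3 = c_3 − 1.2910·q_1 + 0.6003·q_2 = (0.2162, 1.7297, 0.3243, 3.1351).
‖u_3‖ = 3.6018, so q_3 = (0.0600, 0.4802, 0.0900, 0.8704).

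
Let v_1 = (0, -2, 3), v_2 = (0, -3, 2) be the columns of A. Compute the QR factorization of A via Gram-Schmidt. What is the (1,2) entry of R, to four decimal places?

q_1 = v_1/‖v_1‖ = (0, -2, 3)/3.6056 = (0.0000, -0.5547, 0.8321).
r_{12} = q_1·v_2 = 3.3282.

r_{12} = 3.3282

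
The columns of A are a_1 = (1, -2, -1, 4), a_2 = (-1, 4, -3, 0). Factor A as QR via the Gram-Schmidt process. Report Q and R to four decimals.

Q = [[0.2132, -0.1473], [-0.4264, 0.6999], [-0.2132, -0.6630], [0.8528, 0.2210]], R = [[4.6904, -1.2792], [0.0000, 4.9360]]

a_1 = (1, -2, -1, 4); ‖a_1‖ = 4.6904, so q_1 = (0.2132, -0.4264, -0.2132, 0.8528).
q_1·a_2 = 0.2132·(-1) + (-0.4264)·4 + (-0.2132)·(-3) + 0.8528·0 = -1.2792.
u_2 = a_2 + 1.2792·q_1 = (-0.7273, 3.4545, -3.2727, 1.0909).
‖u_2‖ = 4.9360, so q_2 = (-0.1473, 0.6999, -0.6630, 0.2210).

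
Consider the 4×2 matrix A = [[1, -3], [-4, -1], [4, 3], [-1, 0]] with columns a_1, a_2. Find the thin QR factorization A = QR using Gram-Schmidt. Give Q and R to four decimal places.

Q = [[0.1715, -0.9030], [-0.6860, 0.1413], [0.6860, 0.3926], [-0.1715, 0.1021]], R = [[5.8310, 2.2295], [0.0000, 3.7456]]

a_1 = (1, -4, 4, -1); ‖a_1‖ = 5.8310, so q_1 = (0.1715, -0.6860, 0.6860, -0.1715).
q_1·a_2 = 0.1715·(-3) + (-0.6860)·(-1) + 0.6860·3 + (-0.1715)·0 = 2.2295.
u_2 = a_2 − 2.2295·q_1 = (-3.3824, 0.5294, 1.4706, 0.3824).
‖u_2‖ = 3.7456, so q_2 = (-0.9030, 0.1413, 0.3926, 0.1021).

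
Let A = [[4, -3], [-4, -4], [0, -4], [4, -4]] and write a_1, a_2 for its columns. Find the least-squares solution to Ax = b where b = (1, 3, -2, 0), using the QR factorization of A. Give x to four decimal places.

x = (-0.2083, -0.1667)

q_1 = a_1/‖a_1‖ = (4, -4, 0, 4)/6.9282 = (0.5774, -0.5774, 0.0000, 0.5774).
r_{12} = q_1·a_2 = -1.7321.
u_2 = a_2 + 1.7321·q_1 = (-2.0000, -5.0000, -4.0000, -3.0000).
‖u_2‖ = 7.3485, so q_2 = (-0.2722, -0.6804, -0.5443, -0.4082).
Qᵀb = (-1.1547, -1.2247).
Back-substitute: x_2 = -1.2247/7.3485 = -0.1667.
x_1 = (-1.1547 + 1.7321·(-0.1667))/6.9282 = -0.2083.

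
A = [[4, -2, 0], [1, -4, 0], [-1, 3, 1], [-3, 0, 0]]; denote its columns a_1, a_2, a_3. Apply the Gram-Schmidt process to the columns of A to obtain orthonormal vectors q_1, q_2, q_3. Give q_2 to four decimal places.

a_1 = (4, 1, -1, -3); ‖a_1‖ = 5.1962, so q_1 = (0.7698, 0.1925, -0.1925, -0.5774).
q_1·a_2 = 0.7698·(-2) + 0.1925·(-4) + (-0.1925)·3 + (-0.5774)·0 = -2.8868.
u_2 = a_2 + 2.8868·q_1 = (0.2222, -3.4444, 2.4444, -1.6667).
‖u_2‖ = 4.5461, so q_2 = (0.0489, -0.7577, 0.5377, -0.3666).

q_2 = (0.0489, -0.7577, 0.5377, -0.3666)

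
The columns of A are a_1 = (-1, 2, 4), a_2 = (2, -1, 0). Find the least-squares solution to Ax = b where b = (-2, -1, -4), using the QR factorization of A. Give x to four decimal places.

x = (-1.0337, -1.4270)

a_1 = (-1, 2, 4); ‖a_1‖ = 4.5826, so e_1 = (-0.2182, 0.4364, 0.8729).
e_1·a_2 = (-0.2182)·2 + 0.4364·(-1) + 0.8729·0 = -0.8729.
u_2 = a_2 + 0.8729·e_1 = (1.8095, -0.6190, 0.7619).
‖u_2‖ = 2.0587, so e_2 = (0.8790, -0.3007, 0.3701).
Qᵀb = (-3.4915, -2.9376).
Back-substitute: x_2 = -2.9376/2.0587 = -1.4270.
x_1 = (-3.4915 + 0.8729·(-1.4270))/4.5826 = -1.0337.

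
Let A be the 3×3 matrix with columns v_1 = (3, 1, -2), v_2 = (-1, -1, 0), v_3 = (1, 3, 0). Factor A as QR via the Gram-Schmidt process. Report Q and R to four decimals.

e_1 = v_1/‖v_1‖ = (3, 1, -2)/3.7417 = (0.8018, 0.2673, -0.5345).
r_{12} = e_1·v_2 = -1.0690.
u_2 = v_2 + 1.0690·e_1 = (-0.1429, -0.7143, -0.5714).
‖u_2‖ = 0.9258, so e_2 = (-0.1543, -0.7715, -0.6172).
r_{13} = e_1·v_3 = 1.6036; r_{23} = e_2·v_3 = -2.4689.
u_3 = v_3 − 1.6036·e_1 + 2.4689·e_2 = (-0.6667, 0.6667, -0.6667).
‖u_3‖ = 1.1547, so e_3 = (-0.5774, 0.5774, -0.5774).

Q = [[0.8018, -0.1543, -0.5774], [0.2673, -0.7715, 0.5774], [-0.5345, -0.6172, -0.5774]], R = [[3.7417, -1.0690, 1.6036], [0.0000, 0.9258, -2.4689], [0.0000, 0.0000, 1.1547]]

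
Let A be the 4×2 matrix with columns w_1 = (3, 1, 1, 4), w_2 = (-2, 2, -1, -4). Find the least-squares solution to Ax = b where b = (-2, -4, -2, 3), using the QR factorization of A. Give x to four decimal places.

e_1 = w_1/‖w_1‖ = (3, 1, 1, 4)/5.1962 = (0.5774, 0.1925, 0.1925, 0.7698).
r_{12} = e_1·w_2 = -4.0415.
u_2 = w_2 + 4.0415·e_1 = (0.3333, 2.7778, -0.2222, -0.8889).
‖u_2‖ = 2.9439, so e_2 = (0.1132, 0.9436, -0.0755, -0.3019).
Qᵀb = (0.0000, -4.7556).
Back-substitute: x_2 = -4.7556/2.9439 = -1.6154.
x_1 = (0.0000 + 4.0415·(-1.6154))/5.1962 = -1.2564.

x = (-1.2564, -1.6154)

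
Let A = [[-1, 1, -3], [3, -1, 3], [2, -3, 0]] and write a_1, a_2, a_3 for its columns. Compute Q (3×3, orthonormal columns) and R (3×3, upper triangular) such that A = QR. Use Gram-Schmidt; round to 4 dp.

Q = [[-0.2673, 0.1455, -0.9526], [0.8018, 0.5819, -0.1361], [0.5345, -0.8001, -0.2722]], R = [[3.7417, -2.6726, 3.2071], [0.0000, 1.9640, 1.3093], [0.0000, 0.0000, 2.4495]]

e_1 = a_1/‖a_1‖ = (-1, 3, 2)/3.7417 = (-0.2673, 0.8018, 0.5345).
r_{12} = e_1·a_2 = -2.6726.
u_2 = a_2 + 2.6726·e_1 = (0.2857, 1.1429, -1.5714).
‖u_2‖ = 1.9640, so e_2 = (0.1455, 0.5819, -0.8001).
r_{13} = e_1·a_3 = 3.2071; r_{23} = e_2·a_3 = 1.3093.
u_3 = a_3 − 3.2071·e_1 − 1.3093·e_2 = (-2.3333, -0.3333, -0.6667).
‖u_3‖ = 2.4495, so e_3 = (-0.9526, -0.1361, -0.2722).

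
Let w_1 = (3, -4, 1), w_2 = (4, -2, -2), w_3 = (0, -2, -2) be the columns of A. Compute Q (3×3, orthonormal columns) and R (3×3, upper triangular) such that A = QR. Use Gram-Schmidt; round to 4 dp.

w_1 = (3, -4, 1); ‖w_1‖ = 5.0990, so q_1 = (0.5883, -0.7845, 0.1961).
q_1·w_2 = 0.5883·4 + (-0.7845)·(-2) + 0.1961·(-2) = 3.5301.
u_2 = w_2 − 3.5301·q_1 = (1.9231, 0.7692, -2.6923).
‖u_2‖ = 3.3968, so q_2 = (0.5661, 0.2265, -0.7926).
q_1·w_3 = 0.5883·0 + (-0.7845)·(-2) + 0.1961·(-2) = 1.1767; q_2·w_3 = 0.5661·0 + 0.2265·(-2) + (-0.7926)·(-2) = 1.1323.
u_3 = w_3 − 1.1767·q_1 − 1.1323·q_2 = (-1.3333, -1.3333, -1.3333).
‖u_3‖ = 2.3094, so q_3 = (-0.5774, -0.5774, -0.5774).

Q = [[0.5883, 0.5661, -0.5774], [-0.7845, 0.2265, -0.5774], [0.1961, -0.7926, -0.5774]], R = [[5.0990, 3.5301, 1.1767], [0.0000, 3.3968, 1.1323], [0.0000, 0.0000, 2.3094]]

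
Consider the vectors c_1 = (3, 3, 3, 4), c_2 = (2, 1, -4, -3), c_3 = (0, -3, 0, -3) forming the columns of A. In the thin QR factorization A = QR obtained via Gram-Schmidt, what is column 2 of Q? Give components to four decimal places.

q_2 = (0.6122, 0.4112, -0.5935, -0.3224)

q_1 = c_1/‖c_1‖ = (3, 3, 3, 4)/6.5574 = (0.4575, 0.4575, 0.4575, 0.6100).
r_{12} = q_1·c_2 = -2.2875.
u_2 = c_2 + 2.2875·q_1 = (3.0465, 2.0465, -2.9535, -1.6047).
‖u_2‖ = 4.9767, so q_2 = (0.6122, 0.4112, -0.5935, -0.3224).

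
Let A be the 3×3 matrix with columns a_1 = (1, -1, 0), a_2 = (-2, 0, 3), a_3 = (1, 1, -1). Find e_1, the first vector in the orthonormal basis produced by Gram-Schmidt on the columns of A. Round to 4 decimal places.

a_1 = (1, -1, 0); ‖a_1‖ = 1.4142, so e_1 = (0.7071, -0.7071, 0.0000).

e_1 = (0.7071, -0.7071, 0.0000)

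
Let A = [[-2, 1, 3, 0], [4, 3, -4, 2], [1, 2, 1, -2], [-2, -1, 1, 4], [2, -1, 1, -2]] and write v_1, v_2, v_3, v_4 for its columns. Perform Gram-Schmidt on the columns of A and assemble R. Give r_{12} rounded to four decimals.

v_1 = (-2, 4, 1, -2, 2); ‖v_1‖ = 5.3852, so q_1 = (-0.3714, 0.7428, 0.1857, -0.3714, 0.3714).
r_{12} = q_1·v_2 = 2.2283.

r_{12} = 2.2283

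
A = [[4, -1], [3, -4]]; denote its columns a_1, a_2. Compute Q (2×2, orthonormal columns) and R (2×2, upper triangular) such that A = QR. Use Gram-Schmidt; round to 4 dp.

a_1 = (4, 3); ‖a_1‖ = 5.0000, so e_1 = (0.8000, 0.6000).
e_1·a_2 = 0.8000·(-1) + 0.6000·(-4) = -3.2000.
u_2 = a_2 + 3.2000·e_1 = (1.5600, -2.0800).
‖u_2‖ = 2.6000, so e_2 = (0.6000, -0.8000).

Q = [[0.8000, 0.6000], [0.6000, -0.8000]], R = [[5.0000, -3.2000], [0.0000, 2.6000]]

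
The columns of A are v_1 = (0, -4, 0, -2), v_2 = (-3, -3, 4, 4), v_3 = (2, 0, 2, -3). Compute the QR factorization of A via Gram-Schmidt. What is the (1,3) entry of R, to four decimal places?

v_1 = (0, -4, 0, -2); ‖v_1‖ = 4.4721, so q_1 = (0.0000, -0.8944, 0.0000, -0.4472).
r_{13} = q_1·v_3 = 1.3416.

r_{13} = 1.3416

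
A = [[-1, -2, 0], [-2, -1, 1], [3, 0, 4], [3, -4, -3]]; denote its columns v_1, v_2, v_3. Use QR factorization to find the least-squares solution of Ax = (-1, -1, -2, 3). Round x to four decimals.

q_1 = v_1/‖v_1‖ = (-1, -2, 3, 3)/4.7958 = (-0.2085, -0.4170, 0.6255, 0.6255).
r_{12} = q_1·v_2 = -1.6681.
u_2 = v_2 + 1.6681·q_1 = (-2.3478, -1.6957, 1.0435, -2.9565).
‖u_2‖ = 4.2682, so q_2 = (-0.5501, -0.3973, 0.2445, -0.6927).
r_{13} = q_1·v_3 = 0.2085; r_{23} = q_2·v_3 = 2.6587.
u_3 = v_3 − 0.2085·q_1 − 2.6587·q_2 = (1.5060, 2.1432, 3.2196, -1.2888).
‖u_3‖ = 4.3460, so q_3 = (0.3465, 0.4931, 0.7408, -0.2965).
Qᵀb = (1.2511, -1.6197, -3.2109).
Back-substitute: x_3 = -3.2109/4.3460 = -0.7388.
x_2 = (-1.6197 − 2.6587·(-0.7388))/4.2682 = 0.0807.
x_1 = (1.2511 + 1.6681·0.0807 − 0.2085·(-0.7388))/4.7958 = 0.3211.

x = (0.3211, 0.0807, -0.7388)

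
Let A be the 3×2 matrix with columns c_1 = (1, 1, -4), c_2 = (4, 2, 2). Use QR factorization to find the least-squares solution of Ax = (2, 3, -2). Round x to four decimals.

x = (0.7757, 0.4813)

e_1 = c_1/‖c_1‖ = (1, 1, -4)/4.2426 = (0.2357, 0.2357, -0.9428).
r_{12} = e_1·c_2 = -0.4714.
u_2 = c_2 + 0.4714·e_1 = (4.1111, 2.1111, 1.5556).
‖u_2‖ = 4.8762, so e_2 = (0.8431, 0.4329, 0.3190).
Qᵀb = (3.0641, 2.3470).
Back-substitute: x_2 = 2.3470/4.8762 = 0.4813.
x_1 = (3.0641 + 0.4714·0.4813)/4.2426 = 0.7757.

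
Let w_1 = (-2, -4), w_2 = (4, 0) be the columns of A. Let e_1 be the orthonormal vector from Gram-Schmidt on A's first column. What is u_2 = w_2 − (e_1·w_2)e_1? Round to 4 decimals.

w_1 = (-2, -4); ‖w_1‖ = 4.4721, so e_1 = (-0.4472, -0.8944).
e_1·w_2 = (-0.4472)·4 + (-0.8944)·0 = -1.7889.
u_2 = w_2 + 1.7889·e_1 = (3.2000, -1.6000).

u_2 = (3.2000, -1.6000)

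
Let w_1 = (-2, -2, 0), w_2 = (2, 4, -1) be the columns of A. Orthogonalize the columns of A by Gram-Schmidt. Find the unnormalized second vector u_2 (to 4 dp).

u_2 = (-1.0000, 1.0000, -1.0000)

w_1 = (-2, -2, 0); ‖w_1‖ = 2.8284, so q_1 = (-0.7071, -0.7071, 0.0000).
q_1·w_2 = (-0.7071)·2 + (-0.7071)·4 + 0.0000·(-1) = -4.2426.
u_2 = w_2 + 4.2426·q_1 = (-1.0000, 1.0000, -1.0000).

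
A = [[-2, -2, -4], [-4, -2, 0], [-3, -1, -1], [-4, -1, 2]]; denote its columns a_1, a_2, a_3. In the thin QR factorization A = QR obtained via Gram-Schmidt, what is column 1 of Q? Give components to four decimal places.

q_1 = (-0.2981, -0.5963, -0.4472, -0.5963)

a_1 = (-2, -4, -3, -4); ‖a_1‖ = 6.7082, so q_1 = (-0.2981, -0.5963, -0.4472, -0.5963).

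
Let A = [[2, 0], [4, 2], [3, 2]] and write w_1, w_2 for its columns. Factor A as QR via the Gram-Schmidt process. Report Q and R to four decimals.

Q = [[0.3714, -0.8666], [0.7428, 0.0619], [0.5571, 0.4952]], R = [[5.3852, 2.5997], [0.0000, 1.1142]]

w_1 = (2, 4, 3); ‖w_1‖ = 5.3852, so e_1 = (0.3714, 0.7428, 0.5571).
e_1·w_2 = 0.3714·0 + 0.7428·2 + 0.5571·2 = 2.5997.
u_2 = w_2 − 2.5997·e_1 = (-0.9655, 0.0690, 0.5517).
‖u_2‖ = 1.1142, so e_2 = (-0.8666, 0.0619, 0.4952).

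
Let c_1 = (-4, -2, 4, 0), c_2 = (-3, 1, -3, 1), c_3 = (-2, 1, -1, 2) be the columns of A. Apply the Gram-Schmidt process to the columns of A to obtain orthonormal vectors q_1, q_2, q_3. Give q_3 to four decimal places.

c_1 = (-4, -2, 4, 0); ‖c_1‖ = 6.0000, so q_1 = (-0.6667, -0.3333, 0.6667, 0.0000).
q_1·c_2 = (-0.6667)·(-3) + (-0.3333)·1 + 0.6667·(-3) + 0.0000·1 = -0.3333.
u_2 = c_2 + 0.3333·q_1 = (-3.2222, 0.8889, -2.7778, 1.0000).
‖u_2‖ = 4.4597, so q_2 = (-0.7225, 0.1993, -0.6229, 0.2242).
q_1·c_3 = (-0.6667)·(-2) + (-0.3333)·1 + 0.6667·(-1) + 0.0000·2 = 0.3333; q_2·c_3 = (-0.7225)·(-2) + 0.1993·1 + (-0.6229)·(-1) + 0.2242·2 = 2.7157.
u_3 = c_3 − 0.3333·q_1 − 2.7157·q_2 = (0.1844, 0.5698, 0.4693, 1.3911).
‖u_3‖ = 1.5855, so q_3 = (0.1163, 0.3594, 0.2960, 0.8773).

q_3 = (0.1163, 0.3594, 0.2960, 0.8773)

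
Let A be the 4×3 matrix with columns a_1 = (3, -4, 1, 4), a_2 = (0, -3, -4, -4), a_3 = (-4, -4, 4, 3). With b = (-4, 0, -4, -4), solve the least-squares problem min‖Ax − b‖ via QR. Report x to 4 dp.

x = (-0.7442, 0.7356, 0.2571)

a_1 = (3, -4, 1, 4); ‖a_1‖ = 6.4807, so e_1 = (0.4629, -0.6172, 0.1543, 0.6172).
e_1·a_2 = 0.4629·0 + (-0.6172)·(-3) + 0.1543·(-4) + 0.6172·(-4) = -1.2344.
u_2 = a_2 + 1.2344·e_1 = (0.5714, -3.7619, -3.8095, -3.2381).
‖u_2‖ = 6.2830, so e_2 = (0.0909, -0.5987, -0.6063, -0.5154).
e_1·a_3 = 0.4629·(-4) + (-0.6172)·(-4) + 0.1543·4 + 0.6172·3 = 3.0861; e_2·a_3 = 0.0909·(-4) + (-0.5987)·(-4) + (-0.6063)·4 + (-0.5154)·3 = -1.9402.
u_3 = a_3 − 3.0861·e_1 + 1.9402·e_2 = (-5.2521, -3.2569, 2.3474, 0.0953).
‖u_3‖ = 6.6115, so e_3 = (-0.7944, -0.4926, 0.3550, 0.0144).
Qᵀb = (-4.9377, 4.1230, 1.6997).
Back-substitute: x_3 = 1.6997/6.6115 = 0.2571.
x_2 = (4.1230 + 1.9402·0.2571)/6.2830 = 0.7356.
x_1 = (-4.9377 + 1.2344·0.7356 − 3.0861·0.2571)/6.4807 = -0.7442.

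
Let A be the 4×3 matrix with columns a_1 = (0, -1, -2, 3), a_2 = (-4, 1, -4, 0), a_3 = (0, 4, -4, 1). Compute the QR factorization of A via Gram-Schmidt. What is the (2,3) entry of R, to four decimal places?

r_{23} = 3.0379

a_1 = (0, -1, -2, 3); ‖a_1‖ = 3.7417, so e_1 = (0.0000, -0.2673, -0.5345, 0.8018).
e_1·a_2 = 0.0000·(-4) + (-0.2673)·1 + (-0.5345)·(-4) + 0.8018·0 = 1.8708.
u_2 = a_2 − 1.8708·e_1 = (-4.0000, 1.5000, -3.0000, -1.5000).
‖u_2‖ = 5.4314, so e_2 = (-0.7365, 0.2762, -0.5523, -0.2762).
r_{23} = e_2·a_3 = 3.0379.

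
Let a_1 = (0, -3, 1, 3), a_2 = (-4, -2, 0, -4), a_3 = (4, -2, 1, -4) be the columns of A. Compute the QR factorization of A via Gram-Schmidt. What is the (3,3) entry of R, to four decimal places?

r_{33} = 5.9592

a_1 = (0, -3, 1, 3); ‖a_1‖ = 4.3589, so e_1 = (0.0000, -0.6882, 0.2294, 0.6882).
e_1·a_2 = 0.0000·(-4) + (-0.6882)·(-2) + 0.2294·0 + 0.6882·(-4) = -1.3765.
u_2 = a_2 + 1.3765·e_1 = (-4.0000, -2.9474, 0.3158, -3.0526).
‖u_2‖ = 5.8400, so e_2 = (-0.6849, -0.5047, 0.0541, -0.5227).
e_1·a_3 = 0.0000·4 + (-0.6882)·(-2) + 0.2294·1 + 0.6882·(-4) = -1.1471; e_2·a_3 = (-0.6849)·4 + (-0.5047)·(-2) + 0.0541·1 + (-0.5227)·(-4) = 0.4146.
u_3 = a_3 + 1.1471·e_1 − 0.4146·e_2 = (4.2840, -2.5802, 1.2407, -2.9938).
r_{33} = ‖u_3‖ = 5.9592.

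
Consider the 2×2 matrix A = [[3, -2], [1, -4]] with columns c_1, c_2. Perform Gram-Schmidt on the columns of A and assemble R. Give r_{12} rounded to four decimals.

r_{12} = -3.1623

e_1 = c_1/‖c_1‖ = (3, 1)/3.1623 = (0.9487, 0.3162).
r_{12} = e_1·c_2 = -3.1623.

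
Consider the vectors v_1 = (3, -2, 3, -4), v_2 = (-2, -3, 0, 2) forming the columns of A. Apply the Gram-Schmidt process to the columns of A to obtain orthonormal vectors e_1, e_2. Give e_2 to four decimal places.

v_1 = (3, -2, 3, -4); ‖v_1‖ = 6.1644, so e_1 = (0.4867, -0.3244, 0.4867, -0.6489).
e_1·v_2 = 0.4867·(-2) + (-0.3244)·(-3) + 0.4867·0 + (-0.6489)·2 = -1.2978.
u_2 = v_2 + 1.2978·e_1 = (-1.3684, -3.4211, 0.6316, 1.1579).
‖u_2‖ = 3.9135, so e_2 = (-0.3497, -0.8742, 0.1614, 0.2959).

e_2 = (-0.3497, -0.8742, 0.1614, 0.2959)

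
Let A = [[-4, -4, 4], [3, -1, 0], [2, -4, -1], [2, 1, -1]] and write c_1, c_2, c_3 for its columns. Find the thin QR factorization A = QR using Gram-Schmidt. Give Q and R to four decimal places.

Q = [[-0.6963, -0.5527, 0.3875], [0.5222, -0.2870, 0.7342], [0.3482, -0.7759, -0.5221], [0.3482, 0.1010, 0.1957]], R = [[5.7446, 1.2185, -3.4816], [0.0000, 5.7022, -1.5358], [0.0000, 0.0000, 1.8762]]

e_1 = c_1/‖c_1‖ = (-4, 3, 2, 2)/5.7446 = (-0.6963, 0.5222, 0.3482, 0.3482).
r_{12} = e_1·c_2 = 1.2185.
u_2 = c_2 − 1.2185·e_1 = (-3.1515, -1.6364, -4.4242, 0.5758).
‖u_2‖ = 5.7022, so e_2 = (-0.5527, -0.2870, -0.7759, 0.1010).
r_{13} = e_1·c_3 = -3.4816; r_{23} = e_2·c_3 = -1.5358.
u_3 = c_3 + 3.4816·e_1 + 1.5358·e_2 = (0.7269, 1.3774, -0.9795, 0.3672).
‖u_3‖ = 1.8762, so e_3 = (0.3875, 0.7342, -0.5221, 0.1957).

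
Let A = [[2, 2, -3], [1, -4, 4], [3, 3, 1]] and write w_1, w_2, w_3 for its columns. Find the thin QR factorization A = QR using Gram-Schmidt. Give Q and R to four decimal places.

Q = [[0.5345, 0.1482, -0.8321], [0.2673, -0.9636, 0.0000], [0.8018, 0.2224, 0.5547]], R = [[3.7417, 2.4054, 0.2673], [0.0000, 4.8181, -4.0769], [0.0000, 0.0000, 3.0509]]

q_1 = w_1/‖w_1‖ = (2, 1, 3)/3.7417 = (0.5345, 0.2673, 0.8018).
r_{12} = q_1·w_2 = 2.4054.
u_2 = w_2 − 2.4054·q_1 = (0.7143, -4.6429, 1.0714).
‖u_2‖ = 4.8181, so q_2 = (0.1482, -0.9636, 0.2224).
r_{13} = q_1·w_3 = 0.2673; r_{23} = q_2·w_3 = -4.0769.
u_3 = w_3 − 0.2673·q_1 + 4.0769·q_2 = (-2.5385, 0.0000, 1.6923).
‖u_3‖ = 3.0509, so q_3 = (-0.8321, 0.0000, 0.5547).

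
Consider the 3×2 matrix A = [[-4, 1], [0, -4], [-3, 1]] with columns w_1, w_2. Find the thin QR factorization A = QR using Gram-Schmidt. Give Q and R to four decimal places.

Q = [[-0.8000, -0.0300], [0.0000, -0.9988], [-0.6000, 0.0400]], R = [[5.0000, -1.4000], [0.0000, 4.0050]]

q_1 = w_1/‖w_1‖ = (-4, 0, -3)/5.0000 = (-0.8000, 0.0000, -0.6000).
r_{12} = q_1·w_2 = -1.4000.
u_2 = w_2 + 1.4000·q_1 = (-0.1200, -4.0000, 0.1600).
‖u_2‖ = 4.0050, so q_2 = (-0.0300, -0.9988, 0.0400).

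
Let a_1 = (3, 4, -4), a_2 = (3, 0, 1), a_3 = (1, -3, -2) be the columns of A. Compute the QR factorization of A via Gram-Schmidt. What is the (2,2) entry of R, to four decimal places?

r_{22} = 3.0644

a_1 = (3, 4, -4); ‖a_1‖ = 6.4031, so e_1 = (0.4685, 0.6247, -0.6247).
e_1·a_2 = 0.4685·3 + 0.6247·0 + (-0.6247)·1 = 0.7809.
u_2 = a_2 − 0.7809·e_1 = (2.6341, -0.4878, 1.4878).
r_{22} = ‖u_2‖ = 3.0644.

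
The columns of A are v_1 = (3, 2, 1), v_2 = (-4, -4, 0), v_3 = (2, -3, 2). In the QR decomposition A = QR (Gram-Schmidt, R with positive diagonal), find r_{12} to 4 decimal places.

r_{12} = -5.3452

q_1 = v_1/‖v_1‖ = (3, 2, 1)/3.7417 = (0.8018, 0.5345, 0.2673).
r_{12} = q_1·v_2 = -5.3452.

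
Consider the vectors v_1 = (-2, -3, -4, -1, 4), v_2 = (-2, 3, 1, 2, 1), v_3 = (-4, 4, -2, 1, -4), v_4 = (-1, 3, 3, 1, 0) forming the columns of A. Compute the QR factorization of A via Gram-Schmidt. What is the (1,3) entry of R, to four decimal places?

r_{13} = -1.9167

v_1 = (-2, -3, -4, -1, 4); ‖v_1‖ = 6.7823, so e_1 = (-0.2949, -0.4423, -0.5898, -0.1474, 0.5898).
r_{13} = e_1·v_3 = -1.9167.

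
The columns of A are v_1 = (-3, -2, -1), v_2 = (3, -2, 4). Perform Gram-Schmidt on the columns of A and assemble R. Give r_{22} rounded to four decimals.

v_1 = (-3, -2, -1); ‖v_1‖ = 3.7417, so q_1 = (-0.8018, -0.5345, -0.2673).
q_1·v_2 = (-0.8018)·3 + (-0.5345)·(-2) + (-0.2673)·4 = -2.4054.
u_2 = v_2 + 2.4054·q_1 = (1.0714, -3.2857, 3.3571).
r_{22} = ‖u_2‖ = 4.8181.

r_{22} = 4.8181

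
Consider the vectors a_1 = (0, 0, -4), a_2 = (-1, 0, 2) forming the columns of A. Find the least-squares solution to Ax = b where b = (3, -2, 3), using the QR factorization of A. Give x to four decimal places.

x = (-2.2500, -3.0000)

a_1 = (0, 0, -4); ‖a_1‖ = 4.0000, so q_1 = (0.0000, 0.0000, -1.0000).
q_1·a_2 = 0.0000·(-1) + 0.0000·0 + (-1.0000)·2 = -2.0000.
u_2 = a_2 + 2.0000·q_1 = (-1.0000, 0.0000, 0.0000).
‖u_2‖ = 1.0000, so q_2 = (-1.0000, 0.0000, 0.0000).
Qᵀb = (-3.0000, -3.0000).
Back-substitute: x_2 = -3.0000/1.0000 = -3.0000.
x_1 = (-3.0000 + 2.0000·(-3.0000))/4.0000 = -2.2500.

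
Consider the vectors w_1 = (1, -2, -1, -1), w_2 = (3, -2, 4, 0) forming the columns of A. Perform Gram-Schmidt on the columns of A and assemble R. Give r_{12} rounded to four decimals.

e_1 = w_1/‖w_1‖ = (1, -2, -1, -1)/2.6458 = (0.3780, -0.7559, -0.3780, -0.3780).
r_{12} = e_1·w_2 = 1.1339.

r_{12} = 1.1339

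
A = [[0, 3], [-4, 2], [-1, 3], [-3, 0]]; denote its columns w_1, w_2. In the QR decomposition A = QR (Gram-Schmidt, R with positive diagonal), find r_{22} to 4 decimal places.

r_{22} = 4.1649

w_1 = (0, -4, -1, -3); ‖w_1‖ = 5.0990, so e_1 = (0.0000, -0.7845, -0.1961, -0.5883).
e_1·w_2 = 0.0000·3 + (-0.7845)·2 + (-0.1961)·3 + (-0.5883)·0 = -2.1573.
u_2 = w_2 + 2.1573·e_1 = (3.0000, 0.3077, 2.5769, -1.2692).
r_{22} = ‖u_2‖ = 4.1649.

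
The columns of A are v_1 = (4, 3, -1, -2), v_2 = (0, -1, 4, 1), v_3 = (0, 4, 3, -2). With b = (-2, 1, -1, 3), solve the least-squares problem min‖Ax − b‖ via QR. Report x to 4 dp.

v_1 = (4, 3, -1, -2); ‖v_1‖ = 5.4772, so q_1 = (0.7303, 0.5477, -0.1826, -0.3651).
q_1·v_2 = 0.7303·0 + 0.5477·(-1) + (-0.1826)·4 + (-0.3651)·1 = -1.6432.
u_2 = v_2 + 1.6432·q_1 = (1.2000, -0.1000, 3.7000, 0.4000).
‖u_2‖ = 3.9115, so q_2 = (0.3068, -0.0256, 0.9459, 0.1023).
q_1·v_3 = 0.7303·0 + 0.5477·4 + (-0.1826)·3 + (-0.3651)·(-2) = 2.3735; q_2·v_3 = 0.3068·0 + (-0.0256)·4 + 0.9459·3 + 0.1023·(-2) = 2.5310.
u_3 = v_3 − 2.3735·q_1 − 2.5310·q_2 = (-2.5098, 2.7647, 1.0392, -1.3922).
‖u_3‖ = 4.1183, so q_3 = (-0.6094, 0.6713, 0.2523, -0.3380).
Qᵀb = (-1.8257, -1.2783, 0.6237).
Back-substitute: x_3 = 0.6237/4.1183 = 0.1514.
x_2 = (-1.2783 − 2.5310·0.1514)/3.9115 = -0.4248.
x_1 = (-1.8257 + 1.6432·(-0.4248) − 2.3735·0.1514)/5.4772 = -0.5264.

x = (-0.5264, -0.4248, 0.1514)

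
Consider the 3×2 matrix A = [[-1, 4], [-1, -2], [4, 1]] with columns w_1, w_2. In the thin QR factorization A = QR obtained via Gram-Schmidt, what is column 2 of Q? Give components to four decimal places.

e_1 = w_1/‖w_1‖ = (-1, -1, 4)/4.2426 = (-0.2357, -0.2357, 0.9428).
r_{12} = e_1·w_2 = 0.4714.
u_2 = w_2 − 0.4714·e_1 = (4.1111, -1.8889, 0.5556).
‖u_2‖ = 4.5583, so e_2 = (0.9019, -0.4144, 0.1219).

e_2 = (0.9019, -0.4144, 0.1219)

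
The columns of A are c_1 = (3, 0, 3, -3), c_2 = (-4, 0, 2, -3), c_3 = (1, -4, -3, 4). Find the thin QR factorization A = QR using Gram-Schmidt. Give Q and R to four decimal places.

Q = [[0.5774, -0.8093, -0.0058], [0.0000, 0.0000, -0.9985], [0.5774, 0.3113, 0.0406], [-0.5774, -0.4981, 0.0348]], R = [[5.1962, 0.5774, -3.4641], [0.0000, 5.3541, -3.7354], [0.0000, 0.0000, 4.0058]]

e_1 = c_1/‖c_1‖ = (3, 0, 3, -3)/5.1962 = (0.5774, 0.0000, 0.5774, -0.5774).
r_{12} = e_1·c_2 = 0.5774.
u_2 = c_2 − 0.5774·e_1 = (-4.3333, 0.0000, 1.6667, -2.6667).
‖u_2‖ = 5.3541, so e_2 = (-0.8093, 0.0000, 0.3113, -0.4981).
r_{13} = e_1·c_3 = -3.4641; r_{23} = e_2·c_3 = -3.7354.
u_3 = c_3 + 3.4641·e_1 + 3.7354·e_2 = (-0.0233, -4.0000, 0.1628, 0.1395).
‖u_3‖ = 4.0058, so e_3 = (-0.0058, -0.9985, 0.0406, 0.0348).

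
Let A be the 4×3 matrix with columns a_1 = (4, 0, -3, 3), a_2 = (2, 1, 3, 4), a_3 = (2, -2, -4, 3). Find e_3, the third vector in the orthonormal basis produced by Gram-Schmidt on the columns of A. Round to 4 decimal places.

e_1 = a_1/‖a_1‖ = (4, 0, -3, 3)/5.8310 = (0.6860, 0.0000, -0.5145, 0.5145).
r_{12} = e_1·a_2 = 1.8865.
u_2 = a_2 − 1.8865·e_1 = (0.7059, 1.0000, 3.9706, 3.0294).
‖u_2‖ = 5.1421, so e_2 = (0.1373, 0.1945, 0.7722, 0.5891).
r_{13} = e_1·a_3 = 4.9735; r_{23} = e_2·a_3 = -1.4357.
u_3 = a_3 − 4.9735·e_1 + 1.4357·e_2 = (-1.2147, -1.7208, -0.3326, 1.2870).
‖u_3‖ = 2.4907, so e_3 = (-0.4877, -0.6909, -0.1335, 0.5167).

e_3 = (-0.4877, -0.6909, -0.1335, 0.5167)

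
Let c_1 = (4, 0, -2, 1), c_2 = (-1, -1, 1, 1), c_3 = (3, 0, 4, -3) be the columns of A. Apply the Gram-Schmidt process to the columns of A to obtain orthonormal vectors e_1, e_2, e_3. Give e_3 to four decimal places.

e_3 = (0.4850, -0.1094, 0.7719, -0.3963)

c_1 = (4, 0, -2, 1); ‖c_1‖ = 4.5826, so e_1 = (0.8729, 0.0000, -0.4364, 0.2182).
e_1·c_2 = 0.8729·(-1) + 0.0000·(-1) + (-0.4364)·1 + 0.2182·1 = -1.0911.
u_2 = c_2 + 1.0911·e_1 = (-0.0476, -1.0000, 0.5238, 1.2381).
‖u_2‖ = 1.6762, so e_2 = (-0.0284, -0.5966, 0.3125, 0.7386).
e_1·c_3 = 0.8729·3 + 0.0000·0 + (-0.4364)·4 + 0.2182·(-3) = 0.2182; e_2·c_3 = (-0.0284)·3 + (-0.5966)·0 + 0.3125·4 + 0.7386·(-3) = -1.0512.
u_3 = c_3 − 0.2182·e_1 + 1.0512·e_2 = (2.7797, -0.6271, 4.4237, -2.2712).
‖u_3‖ = 5.7313, so e_3 = (0.4850, -0.1094, 0.7719, -0.3963).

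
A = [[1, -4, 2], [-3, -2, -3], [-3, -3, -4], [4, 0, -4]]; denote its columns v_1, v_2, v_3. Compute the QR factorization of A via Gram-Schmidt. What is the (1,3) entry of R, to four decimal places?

r_{13} = 1.1832

v_1 = (1, -3, -3, 4); ‖v_1‖ = 5.9161, so e_1 = (0.1690, -0.5071, -0.5071, 0.6761).
r_{13} = e_1·v_3 = 1.1832.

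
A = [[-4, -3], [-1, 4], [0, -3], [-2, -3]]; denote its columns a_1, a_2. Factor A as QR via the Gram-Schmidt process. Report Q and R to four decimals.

Q = [[-0.8729, -0.0574], [-0.2182, 0.8043], [0.0000, -0.5170], [-0.4364, -0.2872]], R = [[4.5826, 3.0551], [0.0000, 5.8023]]

a_1 = (-4, -1, 0, -2); ‖a_1‖ = 4.5826, so e_1 = (-0.8729, -0.2182, 0.0000, -0.4364).
e_1·a_2 = (-0.8729)·(-3) + (-0.2182)·4 + 0.0000·(-3) + (-0.4364)·(-3) = 3.0551.
u_2 = a_2 − 3.0551·e_1 = (-0.3333, 4.6667, -3.0000, -1.6667).
‖u_2‖ = 5.8023, so e_2 = (-0.0574, 0.8043, -0.5170, -0.2872).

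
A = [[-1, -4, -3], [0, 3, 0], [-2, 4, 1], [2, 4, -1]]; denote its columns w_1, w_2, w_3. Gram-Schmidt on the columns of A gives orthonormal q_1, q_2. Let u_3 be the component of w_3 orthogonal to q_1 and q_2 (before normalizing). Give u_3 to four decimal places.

u_3 = (-2.3099, -0.6761, -0.3239, -1.4789)

q_1 = w_1/‖w_1‖ = (-1, 0, -2, 2)/3.0000 = (-0.3333, 0.0000, -0.6667, 0.6667).
r_{12} = q_1·w_2 = 1.3333.
u_2 = w_2 − 1.3333·q_1 = (-3.5556, 3.0000, 4.8889, 3.1111).
‖u_2‖ = 7.4312, so q_2 = (-0.4785, 0.4037, 0.6579, 0.4187).
r_{13} = q_1·w_3 = -0.3333; r_{23} = q_2·w_3 = 1.6746.
u_3 = w_3 + 0.3333·q_1 − 1.6746·q_2 = (-2.3099, -0.6761, -0.3239, -1.4789).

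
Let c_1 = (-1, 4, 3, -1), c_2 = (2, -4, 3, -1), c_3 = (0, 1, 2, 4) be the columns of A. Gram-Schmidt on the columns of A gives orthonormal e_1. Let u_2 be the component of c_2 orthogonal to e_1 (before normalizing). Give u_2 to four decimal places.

u_2 = (1.7037, -2.8148, 3.8889, -1.2963)

c_1 = (-1, 4, 3, -1); ‖c_1‖ = 5.1962, so e_1 = (-0.1925, 0.7698, 0.5774, -0.1925).
e_1·c_2 = (-0.1925)·2 + 0.7698·(-4) + 0.5774·3 + (-0.1925)·(-1) = -1.5396.
u_2 = c_2 + 1.5396·e_1 = (1.7037, -2.8148, 3.8889, -1.2963).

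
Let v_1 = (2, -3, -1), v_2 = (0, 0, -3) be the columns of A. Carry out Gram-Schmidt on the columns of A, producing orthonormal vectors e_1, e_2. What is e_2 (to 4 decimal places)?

e_2 = (-0.1482, 0.2224, -0.9636)

v_1 = (2, -3, -1); ‖v_1‖ = 3.7417, so e_1 = (0.5345, -0.8018, -0.2673).
e_1·v_2 = 0.5345·0 + (-0.8018)·0 + (-0.2673)·(-3) = 0.8018.
u_2 = v_2 − 0.8018·e_1 = (-0.4286, 0.6429, -2.7857).
‖u_2‖ = 2.8909, so e_2 = (-0.1482, 0.2224, -0.9636).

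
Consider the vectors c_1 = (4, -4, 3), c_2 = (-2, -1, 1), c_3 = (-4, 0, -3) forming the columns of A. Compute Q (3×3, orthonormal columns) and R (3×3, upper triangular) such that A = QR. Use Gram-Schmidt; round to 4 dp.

Q = [[0.6247, -0.7783, -0.0639], [-0.6247, -0.4490, -0.6389], [0.4685, 0.4390, -0.7667]], R = [[6.4031, -0.1562, -3.9043], [0.0000, 2.4445, 1.7960], [0.0000, 0.0000, 2.5555]]

c_1 = (4, -4, 3); ‖c_1‖ = 6.4031, so q_1 = (0.6247, -0.6247, 0.4685).
q_1·c_2 = 0.6247·(-2) + (-0.6247)·(-1) + 0.4685·1 = -0.1562.
u_2 = c_2 + 0.1562·q_1 = (-1.9024, -1.0976, 1.0732).
‖u_2‖ = 2.4445, so q_2 = (-0.7783, -0.4490, 0.4390).
q_1·c_3 = 0.6247·(-4) + (-0.6247)·0 + 0.4685·(-3) = -3.9043; q_2·c_3 = (-0.7783)·(-4) + (-0.4490)·0 + 0.4390·(-3) = 1.7960.
u_3 = c_3 + 3.9043·q_1 − 1.7960·q_2 = (-0.1633, -1.6327, -1.9592).
‖u_3‖ = 2.5555, so q_3 = (-0.0639, -0.6389, -0.7667).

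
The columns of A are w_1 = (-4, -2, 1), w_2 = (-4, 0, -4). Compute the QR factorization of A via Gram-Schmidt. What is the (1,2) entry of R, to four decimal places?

q_1 = w_1/‖w_1‖ = (-4, -2, 1)/4.5826 = (-0.8729, -0.4364, 0.2182).
r_{12} = q_1·w_2 = 2.6186.

r_{12} = 2.6186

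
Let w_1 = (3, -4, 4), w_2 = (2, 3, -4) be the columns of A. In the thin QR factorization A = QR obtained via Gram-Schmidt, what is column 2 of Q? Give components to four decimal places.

q_2 = (0.8705, 0.2059, -0.4470)

q_1 = w_1/‖w_1‖ = (3, -4, 4)/6.4031 = (0.4685, -0.6247, 0.6247).
r_{12} = q_1·w_2 = -3.4358.
u_2 = w_2 + 3.4358·q_1 = (3.6098, 0.8537, -1.8537).
‖u_2‖ = 4.1467, so q_2 = (0.8705, 0.2059, -0.4470).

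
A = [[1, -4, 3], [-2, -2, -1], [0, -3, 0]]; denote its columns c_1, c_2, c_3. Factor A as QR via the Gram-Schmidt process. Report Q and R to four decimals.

c_1 = (1, -2, 0); ‖c_1‖ = 2.2361, so e_1 = (0.4472, -0.8944, 0.0000).
e_1·c_2 = 0.4472·(-4) + (-0.8944)·(-2) + 0.0000·(-3) = 0.0000.
u_2 = c_2 + 0.0000·e_1 = (-4.0000, -2.0000, -3.0000).
‖u_2‖ = 5.3852, so e_2 = (-0.7428, -0.3714, -0.5571).
e_1·c_3 = 0.4472·3 + (-0.8944)·(-1) + 0.0000·0 = 2.2361; e_2·c_3 = (-0.7428)·3 + (-0.3714)·(-1) + (-0.5571)·0 = -1.8570.
u_3 = c_3 − 2.2361·e_1 + 1.8570·e_2 = (0.6207, 0.3103, -1.0345).
‖u_3‖ = 1.2457, so e_3 = (0.4983, 0.2491, -0.8305).

Q = [[0.4472, -0.7428, 0.4983], [-0.8944, -0.3714, 0.2491], [0.0000, -0.5571, -0.8305]], R = [[2.2361, 0.0000, 2.2361], [0.0000, 5.3852, -1.8570], [0.0000, 0.0000, 1.2457]]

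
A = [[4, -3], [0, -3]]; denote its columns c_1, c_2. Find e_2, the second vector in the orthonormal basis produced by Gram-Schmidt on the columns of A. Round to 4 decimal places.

c_1 = (4, 0); ‖c_1‖ = 4.0000, so e_1 = (1.0000, 0.0000).
e_1·c_2 = 1.0000·(-3) + 0.0000·(-3) = -3.0000.
u_2 = c_2 + 3.0000·e_1 = (0.0000, -3.0000).
‖u_2‖ = 3.0000, so e_2 = (0.0000, -1.0000).

e_2 = (0.0000, -1.0000)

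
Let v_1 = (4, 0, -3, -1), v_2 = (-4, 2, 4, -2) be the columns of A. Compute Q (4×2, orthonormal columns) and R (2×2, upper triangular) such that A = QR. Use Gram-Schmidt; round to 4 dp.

q_1 = v_1/‖v_1‖ = (4, 0, -3, -1)/5.0990 = (0.7845, 0.0000, -0.5883, -0.1961).
r_{12} = q_1·v_2 = -5.0990.
u_2 = v_2 + 5.0990·q_1 = (0.0000, 2.0000, 1.0000, -3.0000).
‖u_2‖ = 3.7417, so q_2 = (0.0000, 0.5345, 0.2673, -0.8018).

Q = [[0.7845, 0.0000], [0.0000, 0.5345], [-0.5883, 0.2673], [-0.1961, -0.8018]], R = [[5.0990, -5.0990], [0.0000, 3.7417]]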